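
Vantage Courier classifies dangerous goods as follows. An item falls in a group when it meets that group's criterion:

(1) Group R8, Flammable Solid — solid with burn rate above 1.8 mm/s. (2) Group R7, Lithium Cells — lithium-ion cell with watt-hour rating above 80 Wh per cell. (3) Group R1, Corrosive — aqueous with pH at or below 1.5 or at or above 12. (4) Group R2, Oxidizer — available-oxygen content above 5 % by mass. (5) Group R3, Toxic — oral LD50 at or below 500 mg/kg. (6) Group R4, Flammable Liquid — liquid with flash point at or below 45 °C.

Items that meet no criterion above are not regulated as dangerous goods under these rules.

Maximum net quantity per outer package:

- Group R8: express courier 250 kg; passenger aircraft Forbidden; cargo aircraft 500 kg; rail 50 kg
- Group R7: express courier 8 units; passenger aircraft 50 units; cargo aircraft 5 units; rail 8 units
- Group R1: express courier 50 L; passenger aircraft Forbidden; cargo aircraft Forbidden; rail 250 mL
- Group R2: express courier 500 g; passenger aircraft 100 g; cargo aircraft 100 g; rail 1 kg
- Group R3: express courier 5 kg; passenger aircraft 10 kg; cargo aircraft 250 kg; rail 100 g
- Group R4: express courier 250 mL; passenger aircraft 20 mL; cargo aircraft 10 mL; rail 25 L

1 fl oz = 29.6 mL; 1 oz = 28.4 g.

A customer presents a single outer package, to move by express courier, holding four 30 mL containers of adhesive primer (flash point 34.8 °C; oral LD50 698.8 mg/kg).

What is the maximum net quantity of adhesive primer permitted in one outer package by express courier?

250 mL

Flash point 34.8 °C meets the Group R4 criterion (Flammable Liquid), so the adhesive primer is Group R4.
The express courier limit for Group R4 is 250 mL.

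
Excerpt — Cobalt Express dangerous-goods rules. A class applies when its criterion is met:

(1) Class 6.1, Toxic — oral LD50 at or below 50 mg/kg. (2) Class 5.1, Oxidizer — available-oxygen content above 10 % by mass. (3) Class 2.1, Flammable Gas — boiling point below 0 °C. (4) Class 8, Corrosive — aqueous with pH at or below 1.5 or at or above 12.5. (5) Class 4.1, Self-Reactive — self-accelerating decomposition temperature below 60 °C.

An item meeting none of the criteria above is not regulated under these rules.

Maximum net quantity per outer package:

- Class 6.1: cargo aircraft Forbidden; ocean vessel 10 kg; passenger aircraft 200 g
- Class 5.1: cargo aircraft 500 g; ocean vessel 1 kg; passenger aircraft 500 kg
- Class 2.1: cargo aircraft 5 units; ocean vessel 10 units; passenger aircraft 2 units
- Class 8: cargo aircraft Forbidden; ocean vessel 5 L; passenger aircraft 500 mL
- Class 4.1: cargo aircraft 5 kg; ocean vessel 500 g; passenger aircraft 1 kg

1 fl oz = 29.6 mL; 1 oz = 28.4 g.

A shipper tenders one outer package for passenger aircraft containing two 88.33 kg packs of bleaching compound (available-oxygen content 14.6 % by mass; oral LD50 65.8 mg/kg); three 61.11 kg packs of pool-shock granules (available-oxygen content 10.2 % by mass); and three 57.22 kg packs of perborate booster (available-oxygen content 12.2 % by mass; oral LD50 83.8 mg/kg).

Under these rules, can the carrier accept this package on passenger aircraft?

The bleaching compound has available-oxygen content 14.6 % by mass, which is > 10 % by mass, so it is Class 5.1 (Oxidizer).
Available-oxygen content 10.2 % by mass meets the Class 5.1 criterion (Oxidizer), so the pool-shock granules are Class 5.1.
The perborate booster has available-oxygen content 12.2 % by mass, which is > 10 % by mass, so it is Class 5.1 (Oxidizer).
Total Class 5.1: (two 88.33 kg packs = 176.66 kg) + (three 61.11 kg packs = 183.33 kg) + (three 57.22 kg packs = 171.66 kg) = 531.65 kg.
531.65 kg exceeds the passenger aircraft limit of 500 kg for Class 5.1.

No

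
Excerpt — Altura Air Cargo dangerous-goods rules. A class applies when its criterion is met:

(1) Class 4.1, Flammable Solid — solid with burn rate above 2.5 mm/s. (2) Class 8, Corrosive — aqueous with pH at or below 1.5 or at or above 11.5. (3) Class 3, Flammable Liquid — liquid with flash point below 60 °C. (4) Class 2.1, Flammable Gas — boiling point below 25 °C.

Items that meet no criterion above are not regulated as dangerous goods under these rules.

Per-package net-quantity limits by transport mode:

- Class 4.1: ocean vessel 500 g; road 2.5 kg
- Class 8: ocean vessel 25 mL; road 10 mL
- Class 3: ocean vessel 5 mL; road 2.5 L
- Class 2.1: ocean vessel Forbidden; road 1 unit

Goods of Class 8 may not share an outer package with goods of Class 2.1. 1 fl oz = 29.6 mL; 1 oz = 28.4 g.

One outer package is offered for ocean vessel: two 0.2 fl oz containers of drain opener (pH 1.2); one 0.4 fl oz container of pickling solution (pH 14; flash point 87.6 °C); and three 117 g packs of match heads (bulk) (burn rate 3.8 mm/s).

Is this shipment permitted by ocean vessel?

Yes

pH 1.2 meets the Class 8 criterion (Corrosive), so the drain opener is Class 8.
pH 14 meets the Class 8 criterion (Corrosive), so the pickling solution is Class 8.
Match heads (bulk): burn rate 3.8 mm/s > 2.5 mm/s → Class 4.1 (Flammable Solid).
Total Class 8: (two 0.2 fl oz containers = 11.84 mL) + (one 0.4 fl oz container = 11.84 mL) = 23.68 mL.
23.68 mL is within the ocean vessel limit of 25 mL for Class 8.
Class 4.1 quantity: three 117 g packs = 351 g.
351 g is within the ocean vessel limit of 500 g for Class 4.1.
The segregation rule (Class 8 with Class 2.1) does not apply to Class 8 with Class 4.1.
Every hazard class is within its ocean vessel limit and no segregation rule is violated.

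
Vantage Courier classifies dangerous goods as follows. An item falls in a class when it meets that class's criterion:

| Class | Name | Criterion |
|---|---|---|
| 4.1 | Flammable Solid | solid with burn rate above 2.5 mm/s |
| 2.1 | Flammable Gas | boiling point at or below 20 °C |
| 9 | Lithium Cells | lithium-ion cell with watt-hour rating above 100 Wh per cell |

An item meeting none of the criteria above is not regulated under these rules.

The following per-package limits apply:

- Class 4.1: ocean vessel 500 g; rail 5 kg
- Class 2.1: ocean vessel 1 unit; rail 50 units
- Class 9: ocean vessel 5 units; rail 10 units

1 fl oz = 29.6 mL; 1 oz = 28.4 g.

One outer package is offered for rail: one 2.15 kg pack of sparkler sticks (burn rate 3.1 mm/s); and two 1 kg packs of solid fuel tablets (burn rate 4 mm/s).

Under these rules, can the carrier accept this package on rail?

Yes

Sparkler sticks: burn rate 3.1 mm/s > 2.5 mm/s → Class 4.1 (Flammable Solid).
Burn rate 4 mm/s meets the Class 4.1 criterion (Flammable Solid), so the solid fuel tablets are Class 4.1.
Total Class 4.1: 2.15 kg + (two 1 kg packs = 2 kg) = 4.15 kg.
4.15 kg ≤ 5 kg (rail limit, Class 4.1) — within limit.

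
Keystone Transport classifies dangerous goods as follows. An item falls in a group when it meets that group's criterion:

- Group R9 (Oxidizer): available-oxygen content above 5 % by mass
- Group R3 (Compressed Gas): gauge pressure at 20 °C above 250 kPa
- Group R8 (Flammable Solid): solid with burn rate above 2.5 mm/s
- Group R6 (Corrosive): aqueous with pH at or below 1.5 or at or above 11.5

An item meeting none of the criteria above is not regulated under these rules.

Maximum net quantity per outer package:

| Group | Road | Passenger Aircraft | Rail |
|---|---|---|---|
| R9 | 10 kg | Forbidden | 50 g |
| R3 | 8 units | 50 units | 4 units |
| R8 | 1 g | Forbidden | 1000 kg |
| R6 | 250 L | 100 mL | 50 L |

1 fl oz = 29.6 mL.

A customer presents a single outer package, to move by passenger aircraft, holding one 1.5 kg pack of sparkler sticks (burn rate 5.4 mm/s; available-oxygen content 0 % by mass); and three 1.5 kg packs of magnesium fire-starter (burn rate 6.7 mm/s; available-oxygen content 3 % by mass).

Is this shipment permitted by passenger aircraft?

The sparkler sticks have burn rate 5.4 mm/s, which is > 2.5 mm/s, so they are Group R8 (Flammable Solid).
The magnesium fire-starter has burn rate 6.7 mm/s, which is > 2.5 mm/s, so it is Group R8 (Flammable Solid).
Total Group R8: 1.5 kg + (three 1.5 kg packs = 4.5 kg) = 6 kg.
By passenger aircraft, Group R8 is Forbidden regardless of quantity.

No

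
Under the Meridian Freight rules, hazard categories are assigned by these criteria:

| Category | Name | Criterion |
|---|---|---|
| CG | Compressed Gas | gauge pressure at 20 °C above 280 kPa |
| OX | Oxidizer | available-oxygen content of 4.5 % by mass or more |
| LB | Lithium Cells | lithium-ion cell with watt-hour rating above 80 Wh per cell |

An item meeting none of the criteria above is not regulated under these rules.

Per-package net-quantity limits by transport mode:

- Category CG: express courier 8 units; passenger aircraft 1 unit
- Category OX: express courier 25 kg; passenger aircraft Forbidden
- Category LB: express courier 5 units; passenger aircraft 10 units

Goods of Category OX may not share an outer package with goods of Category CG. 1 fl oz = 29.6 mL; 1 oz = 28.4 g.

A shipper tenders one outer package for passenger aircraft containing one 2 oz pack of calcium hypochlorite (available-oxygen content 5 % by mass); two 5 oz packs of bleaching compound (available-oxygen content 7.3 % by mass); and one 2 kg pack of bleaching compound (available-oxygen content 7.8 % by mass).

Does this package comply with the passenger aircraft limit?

No

The calcium hypochlorite has available-oxygen content 5 % by mass, which is ≥ 4.5 % by mass, so it is Category OX (Oxidizer).
With available-oxygen content 7.3 % by mass (≥ 4.5 % by mass), the bleaching compound falls in Category OX.
The bleaching compound has available-oxygen content 7.8 % by mass, which is ≥ 4.5 % by mass, so it is Category OX (Oxidizer).
Category OX net quantity: (one 2 oz pack = 56.8 g) + (two 5 oz packs = 284 g) + 2 kg = 2340.8 g.
By passenger aircraft, Category OX is Forbidden regardless of quantity.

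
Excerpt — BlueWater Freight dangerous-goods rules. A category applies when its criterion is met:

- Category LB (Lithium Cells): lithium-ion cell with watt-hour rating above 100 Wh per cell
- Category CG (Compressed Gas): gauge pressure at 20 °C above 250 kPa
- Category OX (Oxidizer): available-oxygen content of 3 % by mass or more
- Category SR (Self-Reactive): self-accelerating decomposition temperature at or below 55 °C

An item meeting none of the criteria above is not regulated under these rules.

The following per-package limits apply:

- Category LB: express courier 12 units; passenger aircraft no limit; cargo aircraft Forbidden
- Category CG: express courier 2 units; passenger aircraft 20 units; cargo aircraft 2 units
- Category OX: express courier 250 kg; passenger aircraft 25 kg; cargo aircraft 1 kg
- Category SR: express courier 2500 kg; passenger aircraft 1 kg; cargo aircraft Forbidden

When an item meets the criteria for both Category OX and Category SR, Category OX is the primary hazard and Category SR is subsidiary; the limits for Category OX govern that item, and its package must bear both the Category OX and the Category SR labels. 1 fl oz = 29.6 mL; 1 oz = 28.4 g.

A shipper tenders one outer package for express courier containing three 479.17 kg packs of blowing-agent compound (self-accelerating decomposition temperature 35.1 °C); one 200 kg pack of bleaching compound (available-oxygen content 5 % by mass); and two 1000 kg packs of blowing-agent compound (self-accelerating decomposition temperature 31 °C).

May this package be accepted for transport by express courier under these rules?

Self-accelerating decomposition temperature 35.1 °C meets the Category SR criterion (Self-Reactive), so the blowing-agent compound is Category SR.
Bleaching compound: available-oxygen content 5 % by mass ≥ 3 % by mass → Category OX (Oxidizer).
Blowing-agent compound: self-accelerating decomposition temperature 31 °C ≤ 55 °C → Category SR (Self-Reactive).
Category SR net quantity: (three 479.17 kg packs = 1437.51 kg) + (two 1000 kg packs = 2000 kg) = 3437.51 kg.
3437.51 kg exceeds the express courier limit of 2500 kg for Category SR.
Category OX quantity: 200 kg.
200 kg is within the express courier limit of 250 kg for Category OX.

No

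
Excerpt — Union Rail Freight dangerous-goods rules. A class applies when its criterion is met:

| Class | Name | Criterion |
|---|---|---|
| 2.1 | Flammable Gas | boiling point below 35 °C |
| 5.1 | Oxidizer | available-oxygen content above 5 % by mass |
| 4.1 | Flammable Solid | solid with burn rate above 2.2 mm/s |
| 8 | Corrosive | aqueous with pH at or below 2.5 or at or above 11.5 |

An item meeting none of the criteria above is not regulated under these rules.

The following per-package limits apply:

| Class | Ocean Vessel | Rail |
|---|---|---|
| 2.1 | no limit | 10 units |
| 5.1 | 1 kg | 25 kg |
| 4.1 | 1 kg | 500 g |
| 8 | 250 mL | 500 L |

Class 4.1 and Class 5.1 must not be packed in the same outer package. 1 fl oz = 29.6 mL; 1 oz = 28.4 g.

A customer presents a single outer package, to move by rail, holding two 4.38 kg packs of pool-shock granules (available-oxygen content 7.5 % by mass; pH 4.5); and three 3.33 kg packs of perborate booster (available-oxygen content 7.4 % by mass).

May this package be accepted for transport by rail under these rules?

Yes

With available-oxygen content 7.5 % by mass (> 5 % by mass), the pool-shock granules fall in Class 5.1.
Available-oxygen content 7.4 % by mass meets the Class 5.1 criterion (Oxidizer), so the perborate booster is Class 5.1.
Total Class 5.1: (two 4.38 kg packs = 8.76 kg) + (three 3.33 kg packs = 9.99 kg) = 18.75 kg.
18.75 kg ≤ 25 kg (rail limit, Class 5.1) — within limit.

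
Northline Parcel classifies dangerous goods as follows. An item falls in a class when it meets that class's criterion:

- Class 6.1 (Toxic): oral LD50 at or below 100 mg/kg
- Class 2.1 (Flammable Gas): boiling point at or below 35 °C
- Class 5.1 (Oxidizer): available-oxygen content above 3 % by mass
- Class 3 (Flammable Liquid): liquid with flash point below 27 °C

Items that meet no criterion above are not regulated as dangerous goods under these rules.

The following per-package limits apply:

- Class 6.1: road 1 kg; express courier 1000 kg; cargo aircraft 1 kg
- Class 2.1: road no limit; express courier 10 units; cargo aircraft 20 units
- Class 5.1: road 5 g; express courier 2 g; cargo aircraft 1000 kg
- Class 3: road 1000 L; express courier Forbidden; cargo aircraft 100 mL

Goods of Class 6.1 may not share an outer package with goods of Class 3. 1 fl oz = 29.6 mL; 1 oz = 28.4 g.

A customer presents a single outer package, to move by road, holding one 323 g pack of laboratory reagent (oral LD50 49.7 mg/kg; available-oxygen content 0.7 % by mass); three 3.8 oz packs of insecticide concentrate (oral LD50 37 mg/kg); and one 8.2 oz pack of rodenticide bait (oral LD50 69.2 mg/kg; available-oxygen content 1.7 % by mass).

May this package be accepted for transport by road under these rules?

Yes

With oral LD50 49.7 mg/kg (≤ 100 mg/kg), the laboratory reagent falls in Class 6.1.
With oral LD50 37 mg/kg (≤ 100 mg/kg), the insecticide concentrate falls in Class 6.1.
Rodenticide bait: oral LD50 69.2 mg/kg ≤ 100 mg/kg → Class 6.1 (Toxic).
Total Class 6.1: 323 g + (three 3.8 oz packs = 323.76 g) + (one 8.2 oz pack = 232.88 g) = 879.64 g.
879.64 g ≤ 1 kg (road limit, Class 6.1) — within limit.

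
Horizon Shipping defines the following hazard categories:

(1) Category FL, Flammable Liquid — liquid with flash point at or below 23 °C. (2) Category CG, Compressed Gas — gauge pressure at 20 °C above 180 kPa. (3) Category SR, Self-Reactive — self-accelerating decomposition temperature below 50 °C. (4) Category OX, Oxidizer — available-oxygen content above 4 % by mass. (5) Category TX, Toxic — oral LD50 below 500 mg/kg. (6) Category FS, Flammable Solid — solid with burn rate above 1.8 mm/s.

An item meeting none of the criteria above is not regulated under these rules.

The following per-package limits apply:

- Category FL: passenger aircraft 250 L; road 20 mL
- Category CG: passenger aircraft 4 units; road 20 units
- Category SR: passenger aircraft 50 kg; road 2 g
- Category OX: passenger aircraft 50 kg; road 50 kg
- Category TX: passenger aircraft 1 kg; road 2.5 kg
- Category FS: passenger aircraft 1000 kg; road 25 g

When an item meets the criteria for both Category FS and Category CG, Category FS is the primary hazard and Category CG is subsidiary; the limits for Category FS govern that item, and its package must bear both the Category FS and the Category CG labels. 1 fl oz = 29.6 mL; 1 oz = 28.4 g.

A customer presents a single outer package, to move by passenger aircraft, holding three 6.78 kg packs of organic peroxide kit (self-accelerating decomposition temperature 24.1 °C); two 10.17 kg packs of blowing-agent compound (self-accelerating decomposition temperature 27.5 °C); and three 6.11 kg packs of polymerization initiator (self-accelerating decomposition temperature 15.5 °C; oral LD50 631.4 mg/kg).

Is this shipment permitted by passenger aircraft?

With self-accelerating decomposition temperature 24.1 °C (< 50 °C), the organic peroxide kit falls in Category SR.
Self-accelerating decomposition temperature 27.5 °C meets the Category SR criterion (Self-Reactive), so the blowing-agent compound is Category SR.
With self-accelerating decomposition temperature 15.5 °C (< 50 °C), the polymerization initiator falls in Category SR.
Category SR net quantity: (three 6.78 kg packs = 20.34 kg) + (two 10.17 kg packs = 20.34 kg) + (three 6.11 kg packs = 18.33 kg) = 59.01 kg.
59.01 kg > 50 kg (passenger aircraft limit, Category SR) — over the limit.

No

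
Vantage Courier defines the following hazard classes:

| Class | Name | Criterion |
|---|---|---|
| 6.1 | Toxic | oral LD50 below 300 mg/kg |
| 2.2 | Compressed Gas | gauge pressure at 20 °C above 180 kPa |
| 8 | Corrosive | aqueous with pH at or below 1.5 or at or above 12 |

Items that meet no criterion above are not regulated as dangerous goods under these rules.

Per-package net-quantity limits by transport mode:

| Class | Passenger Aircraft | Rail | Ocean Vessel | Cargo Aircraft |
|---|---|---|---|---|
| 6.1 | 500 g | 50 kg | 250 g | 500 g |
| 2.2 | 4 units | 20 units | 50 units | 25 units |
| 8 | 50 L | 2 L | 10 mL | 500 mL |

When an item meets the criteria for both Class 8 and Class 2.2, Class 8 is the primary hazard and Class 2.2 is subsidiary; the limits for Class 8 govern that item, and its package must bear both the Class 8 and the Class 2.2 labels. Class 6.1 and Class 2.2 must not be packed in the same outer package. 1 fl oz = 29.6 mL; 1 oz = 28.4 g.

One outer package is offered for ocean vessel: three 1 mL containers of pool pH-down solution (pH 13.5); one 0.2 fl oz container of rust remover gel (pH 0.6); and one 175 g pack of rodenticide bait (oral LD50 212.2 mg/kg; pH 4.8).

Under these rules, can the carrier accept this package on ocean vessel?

Yes

The pool pH-down solution has pH 13.5, which is ≥ 12, so it is Class 8 (Corrosive).
The rust remover gel has pH 0.6, which is ≤ 1.5, so it is Class 8 (Corrosive).
The rodenticide bait has oral LD50 212.2 mg/kg, which is < 300 mg/kg, so it is Class 6.1 (Toxic).
Class 6.1 quantity: 175 g.
175 g ≤ 250 g (ocean vessel limit, Class 6.1) — within limit.
Class 8 net quantity: (three 1 mL containers = 3 mL) + (one 0.2 fl oz container = 5.92 mL) = 8.92 mL.
8.92 mL is within the ocean vessel limit of 10 mL for Class 8.
The segregation rule (Class 6.1 with Class 2.2) does not apply to Class 6.1 with Class 8.
Every hazard class is within its ocean vessel limit and no segregation rule is violated.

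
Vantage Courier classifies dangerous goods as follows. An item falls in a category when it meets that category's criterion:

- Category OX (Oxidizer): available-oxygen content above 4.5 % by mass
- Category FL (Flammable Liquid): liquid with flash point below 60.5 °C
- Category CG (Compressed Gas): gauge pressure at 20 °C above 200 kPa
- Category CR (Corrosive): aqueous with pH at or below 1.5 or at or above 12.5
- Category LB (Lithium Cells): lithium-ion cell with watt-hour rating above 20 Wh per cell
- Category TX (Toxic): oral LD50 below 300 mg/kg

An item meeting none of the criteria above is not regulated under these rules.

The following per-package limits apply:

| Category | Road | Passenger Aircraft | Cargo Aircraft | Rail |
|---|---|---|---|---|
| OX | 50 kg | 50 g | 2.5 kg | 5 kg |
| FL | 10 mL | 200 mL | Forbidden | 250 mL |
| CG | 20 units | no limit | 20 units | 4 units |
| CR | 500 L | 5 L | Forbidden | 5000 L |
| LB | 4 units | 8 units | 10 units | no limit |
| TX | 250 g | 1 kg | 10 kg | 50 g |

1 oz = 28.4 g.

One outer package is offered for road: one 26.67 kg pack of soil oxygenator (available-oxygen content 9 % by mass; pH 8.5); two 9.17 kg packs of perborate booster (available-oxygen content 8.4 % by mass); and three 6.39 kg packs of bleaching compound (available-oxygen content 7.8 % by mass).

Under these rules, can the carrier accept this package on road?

No

Available-oxygen content 9 % by mass meets the Category OX criterion (Oxidizer), so the soil oxygenator is Category OX.
Available-oxygen content 8.4 % by mass meets the Category OX criterion (Oxidizer), so the perborate booster is Category OX.
Bleaching compound: available-oxygen content 7.8 % by mass > 4.5 % by mass → Category OX (Oxidizer).
Category OX net quantity: 26.67 kg + (two 9.17 kg packs = 18.34 kg) + (three 6.39 kg packs = 19.17 kg) = 64.18 kg.
That exceeds the Category OX road limit of 50 kg.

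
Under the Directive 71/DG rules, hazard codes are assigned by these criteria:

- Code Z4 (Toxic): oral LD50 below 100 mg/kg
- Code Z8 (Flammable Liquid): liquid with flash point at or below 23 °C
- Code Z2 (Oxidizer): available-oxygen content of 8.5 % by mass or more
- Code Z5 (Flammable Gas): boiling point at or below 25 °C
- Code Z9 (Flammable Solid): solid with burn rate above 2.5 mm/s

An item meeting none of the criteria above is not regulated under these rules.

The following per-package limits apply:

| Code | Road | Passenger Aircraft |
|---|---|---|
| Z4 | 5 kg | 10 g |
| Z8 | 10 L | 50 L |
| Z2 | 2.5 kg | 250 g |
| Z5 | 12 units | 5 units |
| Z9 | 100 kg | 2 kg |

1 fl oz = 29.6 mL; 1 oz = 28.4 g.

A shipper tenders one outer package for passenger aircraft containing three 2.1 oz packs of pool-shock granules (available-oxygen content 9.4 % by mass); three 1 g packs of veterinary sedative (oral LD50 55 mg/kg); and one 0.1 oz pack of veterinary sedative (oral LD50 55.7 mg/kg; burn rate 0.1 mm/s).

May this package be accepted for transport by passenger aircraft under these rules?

With available-oxygen content 9.4 % by mass (≥ 8.5 % by mass), the pool-shock granules fall in Code Z2.
Veterinary sedative: oral LD50 55 mg/kg < 100 mg/kg → Code Z4 (Toxic).
Oral LD50 55.7 mg/kg meets the Code Z4 criterion (Toxic), so the veterinary sedative is Code Z4.
Code Z4 net quantity: (three 1 g packs = 3 g) + (one 0.1 oz pack = 2.84 g) = 5.84 g.
5.84 g is within the passenger aircraft limit of 10 g for Code Z4.
Code Z2 quantity: three 2.1 oz packs = 178.92 g.
That is within the Code Z2 passenger aircraft limit of 250 g.
Every hazard code is within its passenger aircraft limit and no segregation rule is violated.

Yes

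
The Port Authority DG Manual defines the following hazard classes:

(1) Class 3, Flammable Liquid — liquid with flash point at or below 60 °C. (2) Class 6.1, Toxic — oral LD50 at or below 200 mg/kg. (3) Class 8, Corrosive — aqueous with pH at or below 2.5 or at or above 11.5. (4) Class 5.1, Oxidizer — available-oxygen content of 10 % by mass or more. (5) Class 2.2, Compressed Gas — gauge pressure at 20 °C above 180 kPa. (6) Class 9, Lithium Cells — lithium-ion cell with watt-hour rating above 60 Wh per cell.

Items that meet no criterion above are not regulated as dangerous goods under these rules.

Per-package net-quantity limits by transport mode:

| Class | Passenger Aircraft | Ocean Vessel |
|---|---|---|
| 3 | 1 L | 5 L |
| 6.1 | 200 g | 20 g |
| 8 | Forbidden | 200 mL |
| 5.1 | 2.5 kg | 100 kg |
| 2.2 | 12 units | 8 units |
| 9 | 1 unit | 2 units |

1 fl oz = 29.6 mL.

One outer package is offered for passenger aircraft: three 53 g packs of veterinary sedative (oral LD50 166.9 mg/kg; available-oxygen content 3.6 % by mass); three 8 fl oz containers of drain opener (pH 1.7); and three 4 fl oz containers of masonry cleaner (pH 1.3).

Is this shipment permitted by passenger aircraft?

No

The veterinary sedative has oral LD50 166.9 mg/kg, which is ≤ 200 mg/kg, so it is Class 6.1 (Toxic).
With pH 1.7 (≤ 2.5), the drain opener falls in Class 8.
Masonry cleaner: pH 1.3 ≤ 2.5 → Class 8 (Corrosive).
Total Class 8: (three 8 fl oz containers = 710.4 mL) + (three 4 fl oz containers = 355.2 mL) = 1065.6 mL.
Class 8 is Forbidden by passenger aircraft.
Class 6.1 quantity: three 53 g packs = 159 g.
That is within the Class 6.1 passenger aircraft limit of 200 g.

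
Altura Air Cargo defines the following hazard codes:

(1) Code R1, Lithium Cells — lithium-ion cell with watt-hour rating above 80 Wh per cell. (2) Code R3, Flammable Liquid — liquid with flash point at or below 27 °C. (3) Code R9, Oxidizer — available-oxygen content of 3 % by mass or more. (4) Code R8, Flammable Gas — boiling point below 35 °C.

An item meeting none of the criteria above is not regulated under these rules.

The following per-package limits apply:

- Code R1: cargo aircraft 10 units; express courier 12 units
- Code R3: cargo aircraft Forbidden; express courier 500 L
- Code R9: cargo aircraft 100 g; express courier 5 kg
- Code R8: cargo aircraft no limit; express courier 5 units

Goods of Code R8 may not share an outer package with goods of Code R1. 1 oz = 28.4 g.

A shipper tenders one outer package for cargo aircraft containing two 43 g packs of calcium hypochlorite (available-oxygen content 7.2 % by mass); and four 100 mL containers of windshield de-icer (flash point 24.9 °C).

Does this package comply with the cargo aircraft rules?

Calcium hypochlorite: available-oxygen content 7.2 % by mass ≥ 3 % by mass → Code R9 (Oxidizer).
With flash point 24.9 °C (≤ 27 °C), the windshield de-icer falls in Code R3.
Code R9 quantity: two 43 g packs = 86 g.
86 g is within the cargo aircraft limit of 100 g for Code R9.
Code R3 quantity: four 100 mL containers = 400 mL.
Code R3 is Forbidden by cargo aircraft.
The segregation rule (Code R8 with Code R1) does not apply to Code R9 with Code R3.

No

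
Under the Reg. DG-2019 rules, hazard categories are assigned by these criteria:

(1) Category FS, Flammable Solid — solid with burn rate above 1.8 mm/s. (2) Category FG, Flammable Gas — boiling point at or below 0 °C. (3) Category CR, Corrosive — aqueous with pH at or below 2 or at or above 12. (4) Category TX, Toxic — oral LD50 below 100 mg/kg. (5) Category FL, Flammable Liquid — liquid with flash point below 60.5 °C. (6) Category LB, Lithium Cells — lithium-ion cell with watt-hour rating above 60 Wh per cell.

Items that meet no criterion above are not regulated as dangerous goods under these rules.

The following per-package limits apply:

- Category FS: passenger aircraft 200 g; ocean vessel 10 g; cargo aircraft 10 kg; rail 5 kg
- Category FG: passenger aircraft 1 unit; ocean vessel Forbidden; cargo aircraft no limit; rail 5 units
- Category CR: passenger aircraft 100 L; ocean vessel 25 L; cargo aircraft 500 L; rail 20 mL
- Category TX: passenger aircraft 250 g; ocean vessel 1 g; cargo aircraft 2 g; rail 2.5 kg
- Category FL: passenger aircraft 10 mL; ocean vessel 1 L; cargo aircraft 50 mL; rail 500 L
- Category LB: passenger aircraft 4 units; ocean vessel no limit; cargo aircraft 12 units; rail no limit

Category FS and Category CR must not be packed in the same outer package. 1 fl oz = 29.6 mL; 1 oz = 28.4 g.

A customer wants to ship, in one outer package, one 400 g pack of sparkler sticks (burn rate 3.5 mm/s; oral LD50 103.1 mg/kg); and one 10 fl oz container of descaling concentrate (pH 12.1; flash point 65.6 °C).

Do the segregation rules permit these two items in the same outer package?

No

Burn rate 3.5 mm/s meets the Category FS criterion (Flammable Solid), so the sparkler sticks are Category FS.
pH 12.1 meets the Category CR criterion (Corrosive), so the descaling concentrate is Category CR.
Category FS and Category CR may not share an outer package.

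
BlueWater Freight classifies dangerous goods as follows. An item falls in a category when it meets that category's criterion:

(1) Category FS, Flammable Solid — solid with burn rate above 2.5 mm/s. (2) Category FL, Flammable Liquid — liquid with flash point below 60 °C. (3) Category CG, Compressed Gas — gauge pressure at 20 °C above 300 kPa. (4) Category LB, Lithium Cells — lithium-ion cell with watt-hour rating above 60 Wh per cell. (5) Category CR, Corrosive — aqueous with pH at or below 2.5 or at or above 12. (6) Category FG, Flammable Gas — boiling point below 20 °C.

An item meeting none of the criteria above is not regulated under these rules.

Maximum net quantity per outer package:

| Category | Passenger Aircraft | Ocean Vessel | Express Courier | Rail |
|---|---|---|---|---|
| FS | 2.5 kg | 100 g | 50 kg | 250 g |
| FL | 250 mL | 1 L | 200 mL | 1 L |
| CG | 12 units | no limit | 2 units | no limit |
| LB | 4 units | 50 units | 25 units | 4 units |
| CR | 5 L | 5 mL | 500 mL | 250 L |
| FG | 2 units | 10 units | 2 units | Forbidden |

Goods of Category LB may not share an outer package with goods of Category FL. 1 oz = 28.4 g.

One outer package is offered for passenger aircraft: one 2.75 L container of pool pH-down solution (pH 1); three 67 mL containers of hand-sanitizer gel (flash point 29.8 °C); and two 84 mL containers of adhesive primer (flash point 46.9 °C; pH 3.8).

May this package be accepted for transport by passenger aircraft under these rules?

No

With pH 1 (≤ 2.5), the pool pH-down solution falls in Category CR.
Hand-sanitizer gel: flash point 29.8 °C < 60 °C → Category FL (Flammable Liquid).
With flash point 46.9 °C (< 60 °C), the adhesive primer falls in Category FL.
Category FL net quantity: (three 67 mL containers = 201 mL) + (two 84 mL containers = 168 mL) = 369 mL.
369 mL > 250 mL (passenger aircraft limit, Category FL) — over the limit.
Category CR quantity: 2.75 L.
2.75 L is within the passenger aircraft limit of 5 L for Category CR.
The segregation rule (Category LB with Category FL) does not apply to Category FL with Category CR.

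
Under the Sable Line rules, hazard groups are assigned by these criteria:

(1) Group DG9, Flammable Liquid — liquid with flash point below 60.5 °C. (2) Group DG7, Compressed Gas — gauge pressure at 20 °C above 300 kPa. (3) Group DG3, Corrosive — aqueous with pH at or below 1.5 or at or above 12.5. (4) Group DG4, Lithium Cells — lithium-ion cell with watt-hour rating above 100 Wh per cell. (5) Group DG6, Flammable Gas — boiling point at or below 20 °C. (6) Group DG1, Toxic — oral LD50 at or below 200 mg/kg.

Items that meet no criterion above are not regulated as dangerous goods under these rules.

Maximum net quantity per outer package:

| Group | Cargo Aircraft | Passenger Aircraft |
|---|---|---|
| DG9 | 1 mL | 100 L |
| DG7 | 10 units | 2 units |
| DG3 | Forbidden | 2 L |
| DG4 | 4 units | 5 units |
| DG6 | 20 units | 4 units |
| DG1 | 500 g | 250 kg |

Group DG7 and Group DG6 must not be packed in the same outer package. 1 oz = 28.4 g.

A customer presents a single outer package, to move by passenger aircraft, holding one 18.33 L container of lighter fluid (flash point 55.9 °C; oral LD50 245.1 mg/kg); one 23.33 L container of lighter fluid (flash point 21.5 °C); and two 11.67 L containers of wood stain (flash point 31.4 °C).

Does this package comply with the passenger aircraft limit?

Yes

The lighter fluid has flash point 55.9 °C, which is < 60.5 °C, so it is Group DG9 (Flammable Liquid).
Flash point 21.5 °C meets the Group DG9 criterion (Flammable Liquid), so the lighter fluid is Group DG9.
Wood stain: flash point 31.4 °C < 60.5 °C → Group DG9 (Flammable Liquid).
Total Group DG9: 18.33 L + 23.33 L + (two 11.67 L containers = 23.34 L) = 65 L.
That is within the Group DG9 passenger aircraft limit of 100 L.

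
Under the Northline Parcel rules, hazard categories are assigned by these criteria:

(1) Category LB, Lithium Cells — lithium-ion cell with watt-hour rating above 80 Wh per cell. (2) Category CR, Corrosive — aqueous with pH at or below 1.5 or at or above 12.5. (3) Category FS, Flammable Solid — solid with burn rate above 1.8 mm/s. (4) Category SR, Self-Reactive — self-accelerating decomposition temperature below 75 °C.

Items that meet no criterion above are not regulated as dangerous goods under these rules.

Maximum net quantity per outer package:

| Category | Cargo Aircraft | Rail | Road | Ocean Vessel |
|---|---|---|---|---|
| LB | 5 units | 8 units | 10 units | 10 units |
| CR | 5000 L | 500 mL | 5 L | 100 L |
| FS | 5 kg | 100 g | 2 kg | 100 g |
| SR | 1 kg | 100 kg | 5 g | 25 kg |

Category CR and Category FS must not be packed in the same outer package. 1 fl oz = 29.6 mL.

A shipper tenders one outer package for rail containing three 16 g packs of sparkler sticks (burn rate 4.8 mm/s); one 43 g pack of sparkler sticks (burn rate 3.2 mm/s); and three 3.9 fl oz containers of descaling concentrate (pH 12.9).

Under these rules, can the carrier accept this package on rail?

Sparkler sticks: burn rate 4.8 mm/s > 1.8 mm/s → Category FS (Flammable Solid).
With burn rate 3.2 mm/s (> 1.8 mm/s), the sparkler sticks fall in Category FS.
pH 12.9 meets the Category CR criterion (Corrosive), so the descaling concentrate is Category CR.
Category CR quantity: three 3.9 fl oz containers = 346.32 mL.
That is within the Category CR rail limit of 500 mL.
Category FS net quantity: (three 16 g packs = 48 g) + 43 g = 91 g.
91 g ≤ 100 g (rail limit, Category FS) — within limit.
Category CR and Category FS may not share an outer package.

No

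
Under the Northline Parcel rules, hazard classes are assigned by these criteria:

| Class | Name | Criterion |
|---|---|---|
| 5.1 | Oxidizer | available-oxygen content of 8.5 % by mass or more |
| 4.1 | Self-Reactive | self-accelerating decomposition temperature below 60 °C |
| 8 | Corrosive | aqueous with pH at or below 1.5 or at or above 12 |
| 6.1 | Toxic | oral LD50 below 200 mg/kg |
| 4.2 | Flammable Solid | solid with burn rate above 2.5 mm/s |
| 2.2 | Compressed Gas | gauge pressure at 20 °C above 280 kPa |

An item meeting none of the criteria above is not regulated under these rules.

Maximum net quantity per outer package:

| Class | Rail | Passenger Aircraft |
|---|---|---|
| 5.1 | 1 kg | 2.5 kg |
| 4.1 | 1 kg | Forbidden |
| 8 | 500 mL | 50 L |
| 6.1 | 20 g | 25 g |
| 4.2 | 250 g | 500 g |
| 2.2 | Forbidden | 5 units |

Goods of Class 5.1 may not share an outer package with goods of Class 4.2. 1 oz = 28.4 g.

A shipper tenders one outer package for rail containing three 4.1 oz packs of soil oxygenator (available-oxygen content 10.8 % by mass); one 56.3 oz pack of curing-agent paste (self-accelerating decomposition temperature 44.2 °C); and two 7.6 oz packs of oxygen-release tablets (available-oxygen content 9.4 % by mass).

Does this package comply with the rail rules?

No

With available-oxygen content 10.8 % by mass (≥ 8.5 % by mass), the soil oxygenator falls in Class 5.1.
Curing-agent paste: self-accelerating decomposition temperature 44.2 °C < 60 °C → Class 4.1 (Self-Reactive).
Oxygen-release tablets: available-oxygen content 9.4 % by mass ≥ 8.5 % by mass → Class 5.1 (Oxidizer).
Class 5.1 net quantity: (three 4.1 oz packs = 349.32 g) + (two 7.6 oz packs = 431.68 g) = 781 g.
781 g ≤ 1 kg (rail limit, Class 5.1) — within limit.
Class 4.1 quantity: one 56.3 oz pack = 1598.92 g.
1598.92 g exceeds the rail limit of 1 kg for Class 4.1.
The segregation rule (Class 5.1 with Class 4.2) does not apply to Class 5.1 with Class 4.1.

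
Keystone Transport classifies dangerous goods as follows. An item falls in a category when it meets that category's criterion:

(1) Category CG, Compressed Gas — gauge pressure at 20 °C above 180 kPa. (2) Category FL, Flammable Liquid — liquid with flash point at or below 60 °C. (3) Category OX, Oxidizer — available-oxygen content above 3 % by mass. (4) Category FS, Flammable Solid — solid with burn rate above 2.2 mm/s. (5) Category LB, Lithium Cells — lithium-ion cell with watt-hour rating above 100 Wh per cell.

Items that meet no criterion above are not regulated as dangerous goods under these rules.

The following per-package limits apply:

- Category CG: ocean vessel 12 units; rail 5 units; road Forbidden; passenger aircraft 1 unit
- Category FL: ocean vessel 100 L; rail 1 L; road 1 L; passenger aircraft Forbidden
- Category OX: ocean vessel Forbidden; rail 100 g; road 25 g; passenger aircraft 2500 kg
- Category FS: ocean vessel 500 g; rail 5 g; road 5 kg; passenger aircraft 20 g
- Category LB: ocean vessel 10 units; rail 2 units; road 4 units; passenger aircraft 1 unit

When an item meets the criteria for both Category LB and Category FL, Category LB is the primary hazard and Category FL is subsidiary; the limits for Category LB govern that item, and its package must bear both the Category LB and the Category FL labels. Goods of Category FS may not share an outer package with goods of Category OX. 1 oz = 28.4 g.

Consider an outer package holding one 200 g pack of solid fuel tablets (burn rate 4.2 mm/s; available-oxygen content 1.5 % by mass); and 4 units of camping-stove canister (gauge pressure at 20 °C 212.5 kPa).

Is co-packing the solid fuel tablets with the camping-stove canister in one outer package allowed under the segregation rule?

Yes

With burn rate 4.2 mm/s (> 2.2 mm/s), the solid fuel tablets fall in Category FS.
With gauge pressure at 20 °C 212.5 kPa (> 180 kPa), the camping-stove canister falls in Category CG.
No segregation rule bars Category FS with Category CG.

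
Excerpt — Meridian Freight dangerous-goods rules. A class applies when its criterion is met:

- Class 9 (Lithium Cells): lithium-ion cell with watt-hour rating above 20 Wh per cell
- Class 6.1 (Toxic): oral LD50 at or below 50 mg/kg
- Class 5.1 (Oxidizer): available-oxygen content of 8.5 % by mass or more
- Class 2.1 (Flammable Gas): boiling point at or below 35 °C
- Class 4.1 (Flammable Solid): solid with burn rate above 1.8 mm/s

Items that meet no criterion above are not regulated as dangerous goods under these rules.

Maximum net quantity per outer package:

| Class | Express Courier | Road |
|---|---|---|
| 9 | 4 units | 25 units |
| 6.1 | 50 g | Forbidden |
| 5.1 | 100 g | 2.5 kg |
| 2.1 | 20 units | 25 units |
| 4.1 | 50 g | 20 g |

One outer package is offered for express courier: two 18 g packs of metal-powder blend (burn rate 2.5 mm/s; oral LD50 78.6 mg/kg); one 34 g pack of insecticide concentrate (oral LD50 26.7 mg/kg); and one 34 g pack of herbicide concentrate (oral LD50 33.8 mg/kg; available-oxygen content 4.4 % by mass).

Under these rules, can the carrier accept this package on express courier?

No

The metal-powder blend has burn rate 2.5 mm/s, which is > 1.8 mm/s, so it is Class 4.1 (Flammable Solid).
Insecticide concentrate: oral LD50 26.7 mg/kg ≤ 50 mg/kg → Class 6.1 (Toxic).
Herbicide concentrate: oral LD50 33.8 mg/kg ≤ 50 mg/kg → Class 6.1 (Toxic).
Total Class 6.1: 34 g + 34 g = 68 g.
68 g > 50 g (express courier limit, Class 6.1) — over the limit.
Class 4.1 quantity: two 18 g packs = 36 g.
36 g is within the express courier limit of 50 g for Class 4.1.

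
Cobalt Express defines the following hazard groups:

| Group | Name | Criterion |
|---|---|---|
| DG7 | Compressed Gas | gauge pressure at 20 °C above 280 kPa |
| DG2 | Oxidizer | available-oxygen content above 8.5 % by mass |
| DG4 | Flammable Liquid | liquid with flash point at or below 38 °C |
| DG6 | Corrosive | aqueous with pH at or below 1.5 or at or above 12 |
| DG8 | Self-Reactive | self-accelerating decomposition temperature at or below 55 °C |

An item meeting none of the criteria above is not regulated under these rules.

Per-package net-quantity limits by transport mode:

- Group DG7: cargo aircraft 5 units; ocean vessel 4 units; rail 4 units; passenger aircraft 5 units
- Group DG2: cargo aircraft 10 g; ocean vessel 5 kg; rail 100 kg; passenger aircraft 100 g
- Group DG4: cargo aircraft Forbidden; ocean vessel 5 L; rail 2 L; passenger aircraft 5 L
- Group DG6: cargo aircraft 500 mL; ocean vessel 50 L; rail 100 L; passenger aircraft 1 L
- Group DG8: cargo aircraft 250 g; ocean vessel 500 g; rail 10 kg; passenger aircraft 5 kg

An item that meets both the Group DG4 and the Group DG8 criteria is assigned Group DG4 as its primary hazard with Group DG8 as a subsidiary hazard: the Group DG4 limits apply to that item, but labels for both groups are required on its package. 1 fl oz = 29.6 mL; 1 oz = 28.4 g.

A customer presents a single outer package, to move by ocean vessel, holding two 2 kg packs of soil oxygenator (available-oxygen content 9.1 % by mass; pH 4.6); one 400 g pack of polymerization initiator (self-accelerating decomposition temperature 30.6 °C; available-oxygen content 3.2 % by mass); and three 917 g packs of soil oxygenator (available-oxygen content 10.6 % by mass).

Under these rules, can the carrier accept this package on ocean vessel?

Available-oxygen content 9.1 % by mass meets the Group DG2 criterion (Oxidizer), so the soil oxygenator is Group DG2.
Self-accelerating decomposition temperature 30.6 °C meets the Group DG8 criterion (Self-Reactive), so the polymerization initiator is Group DG8.
Soil oxygenator: available-oxygen content 10.6 % by mass > 8.5 % by mass → Group DG2 (Oxidizer).
Total Group DG2: (two 2 kg packs = 4 kg) + (three 917 g packs = 2.751 kg) = 6.751 kg.
6.751 kg exceeds the ocean vessel limit of 5 kg for Group DG2.
Group DG8 quantity: 400 g.
400 g ≤ 500 g (ocean vessel limit, Group DG8) — within limit.

No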